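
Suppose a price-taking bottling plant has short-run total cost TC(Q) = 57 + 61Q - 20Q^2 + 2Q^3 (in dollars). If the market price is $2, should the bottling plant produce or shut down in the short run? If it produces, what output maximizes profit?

Strip out fixed cost: VC = 61Q - 20Q^2 + 2Q^3. Then AVC = 61 - 20Q + 2Q^2 and MC = 61 - 40Q + 6Q^2.
AVC is minimized where dAVC/dQ = -20 + 4Q = 0, at Q = 5; min AVC = 61 - 20·5 + 2·5^2 = $11.
Since P = $2 < min AVC = $11, price fails to cover variable cost at any output.
Shutting down limits the loss to fixed cost, $57.

Shut down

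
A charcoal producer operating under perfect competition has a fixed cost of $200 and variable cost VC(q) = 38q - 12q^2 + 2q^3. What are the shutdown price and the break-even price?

Shutdown price = $20; break-even price = $68

Shutdown price = min AVC. AVC = 38 - 12q + 2q^2, with vertex at q = 3 and minimum $20.
ATC = 200/q + 38 - 12q + 2q^2. Setting dATC/dq = −200/q^2 − 12 + 4q = 0 gives q = 5 (since 4·5^3 − 12·5^2 = 200).
min ATC = 200/5 + 38 − 12·5 + 2·5^2 = $68. That is the break-even price.
For $20 ≤ P < $68 the firm produces at a loss; below $20 it shuts down.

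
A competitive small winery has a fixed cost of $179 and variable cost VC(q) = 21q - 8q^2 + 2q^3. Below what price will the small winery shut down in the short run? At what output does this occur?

The shutdown price is the minimum of AVC. VC = 21q - 8q^2 + 2q^3, so AVC = 21 - 8q + 2q^2.
At the minimum of AVC, MC = AVC. MC = 21 - 16q + 6q^2; setting MC = AVC gives 4q^2 - 8q = 0, so q = 2. min AVC = 13.
The firm shuts down for any P below $13.

$13 per unit, at q = 2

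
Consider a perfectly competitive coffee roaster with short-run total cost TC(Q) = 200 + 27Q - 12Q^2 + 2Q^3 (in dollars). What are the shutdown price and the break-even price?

Shutdown price = $9; break-even price = $57

AVC = 27 - 12Q + 2Q^2; minimized at Q = 3, giving min AVC = $9. That is the shutdown price.
ATC = 200/Q + 27 - 12Q + 2Q^2. Setting dATC/dQ = −200/Q^2 − 12 + 4Q = 0 gives Q = 5 (since 4·5^3 − 12·5^2 = 200).
min ATC = 200/5 + 27 − 12·5 + 2·5^2 = $57. That is the break-even price.
For $9 ≤ P < $57 the firm produces at a loss; below $9 it shuts down.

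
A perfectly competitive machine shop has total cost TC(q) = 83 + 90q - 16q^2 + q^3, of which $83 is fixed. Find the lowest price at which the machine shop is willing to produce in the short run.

The shutdown price is the minimum of AVC. VC = 90q - 16q^2 + q^3, so AVC = 90 - 16q + q^2.
At the minimum of AVC, MC = AVC. MC = 90 - 32q + 3q^2; setting MC = AVC gives 2q^2 - 16q = 0, so q = 8. min AVC = 26.
The firm shuts down for any P below $26.

$26 per unit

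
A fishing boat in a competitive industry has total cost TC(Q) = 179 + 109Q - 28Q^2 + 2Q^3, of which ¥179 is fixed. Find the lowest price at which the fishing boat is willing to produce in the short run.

¥11 per unit

Short-run supply begins at min AVC. From VC = 109Q - 28Q^2 + 2Q^3, AVC = 109 - 28Q + 2Q^2.
At the minimum of AVC, MC = AVC. MC = 109 - 56Q + 6Q^2; setting MC = AVC gives 4Q^2 - 28Q = 0, so Q = 7. min AVC = 11.
The firm shuts down for any P below ¥11.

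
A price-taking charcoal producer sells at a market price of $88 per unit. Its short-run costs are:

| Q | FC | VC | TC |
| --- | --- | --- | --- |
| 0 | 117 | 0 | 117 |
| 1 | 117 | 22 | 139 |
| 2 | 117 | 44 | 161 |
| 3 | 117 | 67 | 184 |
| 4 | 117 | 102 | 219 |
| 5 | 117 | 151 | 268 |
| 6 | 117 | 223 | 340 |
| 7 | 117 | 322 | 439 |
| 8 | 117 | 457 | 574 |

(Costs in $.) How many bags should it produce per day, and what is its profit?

Q = 6; profit = $188

Profit at each row (π = 88Q − TC): Q=0: -117; Q=1: -51; Q=2: 15; Q=3: 80; Q=4: 133; Q=5: 172; Q=6: 188; Q=7: 177; Q=8: 130.
Profit is maximized at Q = 6. AVC there is 223/6 = $37.17 ≤ P, so producing beats shutting down (which would give -$117).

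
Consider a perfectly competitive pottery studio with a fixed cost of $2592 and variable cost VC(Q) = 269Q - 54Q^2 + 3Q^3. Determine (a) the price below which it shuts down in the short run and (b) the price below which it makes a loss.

Shutdown price = min AVC. AVC = 269 - 54Q + 3Q^2, with vertex at Q = 9 and minimum $26.
ATC = 2592/Q + 269 - 54Q + 3Q^2. Setting dATC/dQ = −2592/Q^2 − 54 + 6Q = 0 gives Q = 12 (since 6·12^3 − 54·12^2 = 2592).
min ATC = 2592/12 + 269 − 54·12 + 3·12^2 = $269. That is the break-even price.
Between these two prices the firm operates at a loss; above $269 it earns a profit.

Shutdown price = $26; break-even price = $269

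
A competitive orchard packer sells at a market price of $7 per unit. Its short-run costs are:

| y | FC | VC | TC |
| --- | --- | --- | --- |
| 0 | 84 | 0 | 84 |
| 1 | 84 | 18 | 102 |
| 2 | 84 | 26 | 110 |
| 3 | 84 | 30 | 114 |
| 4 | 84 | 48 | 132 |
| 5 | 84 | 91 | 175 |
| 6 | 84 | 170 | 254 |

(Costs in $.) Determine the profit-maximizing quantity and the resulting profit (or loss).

Tabulate TR − TC: y=0: -84; y=1: -95; y=2: -96; y=3: -93; y=4: -104; y=5: -140; y=6: -212.
Profit is highest at y = 0. Equivalently, the lowest AVC in the table is 30/3 ≈ $10 at y = 3, and P = $7 falls below it — price never covers variable cost, so the firm shuts down and loses only its fixed cost.

y = 0 (shut down); profit = -$84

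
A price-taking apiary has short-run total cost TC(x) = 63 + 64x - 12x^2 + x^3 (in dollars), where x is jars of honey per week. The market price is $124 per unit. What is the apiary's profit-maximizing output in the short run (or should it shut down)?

Strip out fixed cost: VC = 64x - 12x^2 + x^3. Then AVC = 64 - 12x + x^2 and MC = 64 - 24x + 3x^2.
The AVC parabola has its vertex at x = 12/2 = 6, where AVC = 64 - 12·6 + 6^2 = $28.
P = $124 exceeds min AVC = $28, so the firm stays open.
Set P = MC: 124 = 64 - 24x + 3x^2 → -60 - 24x + 3x^2 = 0. The roots are x = -2 and x = 10; the profit-maximizing output is on the rising part of MC, so x* = 10.
Check: AVC at x = 10 is $44 ≤ P, so revenue covers variable cost.
Profit = P·x − TC = 124·10 − 503 = $737.

Produce at x = 10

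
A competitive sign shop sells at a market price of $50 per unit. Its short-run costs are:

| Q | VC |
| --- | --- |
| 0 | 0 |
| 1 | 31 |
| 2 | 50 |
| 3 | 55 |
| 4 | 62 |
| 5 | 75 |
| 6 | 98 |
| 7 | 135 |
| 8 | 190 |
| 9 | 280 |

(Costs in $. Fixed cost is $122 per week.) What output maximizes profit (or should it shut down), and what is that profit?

Q = 7; profit = $93

Profit at each row (π = 50Q − TC): Q=0: -122; Q=1: -103; Q=2: -72; Q=3: -27; Q=4: 16; Q=5: 53; Q=6: 80; Q=7: 93; Q=8: 88; Q=9: 48.
Profit is maximized at Q = 7. AVC there is 135/7 = $19.29 ≤ P, so producing beats shutting down (which would give -$122).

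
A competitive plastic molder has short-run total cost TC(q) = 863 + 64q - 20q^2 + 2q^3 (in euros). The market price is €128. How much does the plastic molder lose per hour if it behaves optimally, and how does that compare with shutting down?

AVC = 64 - 20q + 2q^2 has its minimum €14 at q = 5; price €128 clears that bar, so the firm operates.
MC = 64 - 40q + 6q^2. Setting P = MC and taking the root on the rising branch gives q* = 8.
TR = 128·8 = 1024. TC = 863 + 256 = 1119. Profit = 1024 − 1119 = -€95.
Shutting down would mean losing the fixed cost of €863, so operating at a loss of €95 is better by €768.

Profit = -€95 at q = 8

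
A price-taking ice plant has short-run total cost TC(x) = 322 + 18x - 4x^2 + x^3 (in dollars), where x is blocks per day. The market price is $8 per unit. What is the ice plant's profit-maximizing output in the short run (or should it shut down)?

From TC, MC = TC'(x) = 18 - 8x + 3x^2 and AVC = VC/x = 18 - 4x + x^2.
AVC hits its minimum where MC = AVC, at x = 2, giving min AVC = 18 - 4·2 + 2^2 = $14.
With P < min AVC ($8 < $14), every unit sold adds to the loss.
The firm minimizes its loss by shutting down and losing only its fixed cost of $322.

Shut down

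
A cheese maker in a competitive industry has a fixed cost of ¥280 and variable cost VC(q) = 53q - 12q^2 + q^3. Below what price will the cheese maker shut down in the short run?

¥17 per unit

The shutdown price is the minimum of AVC. VC = 53q - 12q^2 + q^3, so AVC = 53 - 12q + q^2.
dAVC/dq = -12 + 2q = 0 gives q = 6. min AVC = 53 - 12·6 + 6^2 = 17.
For P < ¥17 the firm produces nothing.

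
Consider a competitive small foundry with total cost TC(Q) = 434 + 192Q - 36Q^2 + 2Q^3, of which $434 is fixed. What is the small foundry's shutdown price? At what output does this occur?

The shutdown price is the minimum of AVC. VC = 192Q - 36Q^2 + 2Q^3, so AVC = 192 - 36Q + 2Q^2.
dAVC/dQ = -36 + 4Q = 0 gives Q = 9. min AVC = 192 - 36·9 + 2·9^2 = 30.
For P < $30 the firm produces nothing.

$30 per unit, at Q = 9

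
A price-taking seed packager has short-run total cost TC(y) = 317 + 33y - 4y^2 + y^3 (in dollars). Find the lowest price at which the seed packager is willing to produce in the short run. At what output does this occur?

$29 per unit, at y = 2

Short-run supply begins at min AVC. From VC = 33y - 4y^2 + y^3, AVC = 33 - 4y + y^2.
dAVC/dy = -4 + 2y = 0 gives y = 2. min AVC = 33 - 4·2 + 2^2 = 29.
So the shutdown price is $29.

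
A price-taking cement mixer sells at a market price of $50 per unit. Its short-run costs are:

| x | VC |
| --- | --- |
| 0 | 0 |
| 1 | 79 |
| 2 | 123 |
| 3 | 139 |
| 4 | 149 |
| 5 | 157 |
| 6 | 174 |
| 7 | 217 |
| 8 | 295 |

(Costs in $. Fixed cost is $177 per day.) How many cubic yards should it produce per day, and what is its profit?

x = 7; profit = -$44

Tabulate TR − TC: x=0: -177; x=1: -206; x=2: -200; x=3: -166; x=4: -126; x=5: -84; x=6: -51; x=7: -44; x=8: -72.
Profit is maximized at x = 7. AVC there is 217/7 = $31 ≤ P, so producing beats shutting down (which would give -$177).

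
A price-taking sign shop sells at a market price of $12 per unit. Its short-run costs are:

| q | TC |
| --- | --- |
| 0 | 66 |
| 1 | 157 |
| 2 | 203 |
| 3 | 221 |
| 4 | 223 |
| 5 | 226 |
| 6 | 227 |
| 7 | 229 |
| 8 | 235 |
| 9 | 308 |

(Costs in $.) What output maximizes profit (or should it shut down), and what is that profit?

q = 0 (shut down); profit = -$66

Profit at each row (π = 12q − TC): q=0: -66; q=1: -145; q=2: -179; q=3: -185; q=4: -175; q=5: -166; q=6: -155; q=7: -145; q=8: -139; q=9: -200.
Profit is highest at q = 0. Equivalently, the lowest AVC in the table is 169/8 ≈ $21.12 at q = 8, and P = $12 falls below it — price never covers variable cost, so the firm shuts down and loses only its fixed cost.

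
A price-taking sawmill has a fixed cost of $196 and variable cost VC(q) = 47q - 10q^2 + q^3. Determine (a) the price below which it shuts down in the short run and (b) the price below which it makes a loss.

AVC = 47 - 10q + q^2; minimized at q = 5, giving min AVC = $22. That is the shutdown price.
ATC = 196/q + 47 - 10q + q^2. Setting dATC/dq = −196/q^2 − 10 + 2q = 0 gives q = 7 (since 2·7^3 − 10·7^2 = 196).
min ATC = 196/7 + 47 − 10·7 + 7^2 = $54. That is the break-even price.
For $22 ≤ P < $54 the firm produces at a loss; below $22 it shuts down.

Shutdown price = $22; break-even price = $54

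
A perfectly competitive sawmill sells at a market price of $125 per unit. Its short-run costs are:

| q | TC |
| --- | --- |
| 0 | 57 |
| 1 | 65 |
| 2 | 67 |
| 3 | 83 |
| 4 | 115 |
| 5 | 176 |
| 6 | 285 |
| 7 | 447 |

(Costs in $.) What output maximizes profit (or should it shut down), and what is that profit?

q = 6; profit = $465

Compute π = P·q − TC at each output: q=0: -57; q=1: 60; q=2: 183; q=3: 292; q=4: 385; q=5: 449; q=6: 465; q=7: 428.
Profit is maximized at q = 6. AVC there is 228/6 = $38 ≤ P, so producing beats shutting down (which would give -$57).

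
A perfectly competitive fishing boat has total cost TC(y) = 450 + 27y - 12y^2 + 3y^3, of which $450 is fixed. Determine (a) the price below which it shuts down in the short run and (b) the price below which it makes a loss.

Shutdown price = min AVC. AVC = 27 - 12y + 3y^2, with vertex at y = 2 and minimum $15.
ATC = 450/y + 27 - 12y + 3y^2. Setting dATC/dy = −450/y^2 − 12 + 6y = 0 gives y = 5 (since 6·5^3 − 12·5^2 = 450).
min ATC = 450/5 + 27 − 12·5 + 3·5^2 = $132. That is the break-even price.
For $15 ≤ P < $132 the firm produces at a loss; below $15 it shuts down.

Shutdown price = $15; break-even price = $132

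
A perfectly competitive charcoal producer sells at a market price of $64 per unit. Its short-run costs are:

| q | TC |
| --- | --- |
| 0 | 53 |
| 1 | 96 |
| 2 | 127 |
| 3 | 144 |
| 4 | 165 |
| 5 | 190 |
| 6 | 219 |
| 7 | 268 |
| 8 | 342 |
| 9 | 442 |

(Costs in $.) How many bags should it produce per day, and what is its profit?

Tabulate TR − TC: q=0: -53; q=1: -32; q=2: 1; q=3: 48; q=4: 91; q=5: 130; q=6: 165; q=7: 180; q=8: 170; q=9: 134.
Profit is maximized at q = 7. AVC there is 215/7 = $30.71 ≤ P, so producing beats shutting down (which would give -$53).

q = 7; profit = $180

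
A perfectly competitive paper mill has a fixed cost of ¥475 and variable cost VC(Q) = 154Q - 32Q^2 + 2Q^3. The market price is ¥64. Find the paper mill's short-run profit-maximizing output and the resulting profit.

AVC = 154 - 32Q + 2Q^2; min AVC = ¥26 at Q = 8. Since P = ¥64 ≥ min AVC, the firm produces.
MC = 154 - 64Q + 6Q^2. Setting P = MC and taking the root on the rising branch gives Q* = 9.
TR = 64·9 = 576. TC = 475 + 252 = 727. Profit = 576 − 727 = -¥151.
By producing, the firm covers all variable cost plus ¥324 of fixed cost; shutting down would lose the full ¥475.

Profit = -¥151 at Q = 9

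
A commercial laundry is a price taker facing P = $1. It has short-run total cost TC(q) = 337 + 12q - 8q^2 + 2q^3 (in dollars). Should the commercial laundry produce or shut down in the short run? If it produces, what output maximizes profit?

Variable cost is VC = 12q - 8q^2 + 2q^3, so AVC = VC/q = 12 - 8q + 2q^2 and MC = dTC/dq = 12 - 16q + 6q^2.
AVC is minimized where dAVC/dq = -8 + 4q = 0, at q = 2; min AVC = 12 - 8·2 + 2·2^2 = $4.
Since P = $1 < min AVC = $4, price fails to cover variable cost at any output.
Best response: produce nothing and absorb the $337 fixed cost.

Shut down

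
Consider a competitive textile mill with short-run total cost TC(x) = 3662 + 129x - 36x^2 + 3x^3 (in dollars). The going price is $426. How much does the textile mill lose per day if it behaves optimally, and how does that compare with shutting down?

Profit = -$32 at x = 11

AVC = 129 - 36x + 3x^2; min AVC = $21 at x = 6. Since P = $426 ≥ min AVC, the firm produces.
MC = 129 - 72x + 9x^2. Setting P = MC and taking the root on the rising branch gives x* = 11.
TR = 426·11 = 4686. TC = 3662 + 1056 = 4718. Profit = 4686 − 4718 = -$32.
That loss of $32 beats the $3662 the firm would lose by shutting down; producing recovers $3630 of fixed cost.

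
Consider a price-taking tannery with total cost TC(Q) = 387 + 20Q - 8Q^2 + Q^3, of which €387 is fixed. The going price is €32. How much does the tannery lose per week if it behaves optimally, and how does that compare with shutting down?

Profit = -€243 at Q = 6

AVC = 20 - 8Q + Q^2; min AVC = €4 at Q = 4. Since P = €32 ≥ min AVC, the firm produces.
MC = 20 - 16Q + 3Q^2. Setting P = MC and taking the root on the rising branch gives Q* = 6.
TR = 32·6 = 192. TC = 387 + 48 = 435. Profit = 192 − 435 = -€243.
By producing, the firm covers all variable cost plus €144 of fixed cost; shutting down would lose the full €387.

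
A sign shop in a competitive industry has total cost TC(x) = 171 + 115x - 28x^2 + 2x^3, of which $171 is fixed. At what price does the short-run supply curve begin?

The firm shuts down when price falls below the minimum of average variable cost. AVC = VC/x = 115 - 28x + 2x^2.
At the minimum of AVC, MC = AVC. MC = 115 - 56x + 6x^2; setting MC = AVC gives 4x^2 - 28x = 0, so x = 7. min AVC = 17.
So the shutdown price is $17.

$17 per unit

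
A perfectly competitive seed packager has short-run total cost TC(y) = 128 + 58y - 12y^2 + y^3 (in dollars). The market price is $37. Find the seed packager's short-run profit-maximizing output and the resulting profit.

Profit = -$30 at y = 7

AVC = 58 - 12y + y^2; min AVC = $22 at y = 6. Since P = $37 ≥ min AVC, the firm produces.
MC = 58 - 24y + 3y^2. Setting P = MC and taking the root on the rising branch gives y* = 7.
TR = 37·7 = 259. TC = 128 + 161 = 289. Profit = 259 − 289 = -$30.
That loss of $30 beats the $128 the firm would lose by shutting down; producing recovers $98 of fixed cost.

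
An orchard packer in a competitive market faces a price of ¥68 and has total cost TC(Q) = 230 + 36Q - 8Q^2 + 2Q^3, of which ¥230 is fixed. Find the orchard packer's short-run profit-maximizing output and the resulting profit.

Profit = -¥102 at Q = 4

AVC = 36 - 8Q + 2Q^2 has its minimum ¥28 at Q = 2; price ¥68 clears that bar, so the firm operates.
With MC = 36 - 16Q + 6Q^2, P = MC on the upward-sloping part at Q* = 4.
TR = 68·4 = 272. TC = 230 + 144 = 374. Profit = 272 − 374 = -¥102.
Shutting down would mean losing the fixed cost of ¥230, so operating at a loss of ¥102 is better by ¥128.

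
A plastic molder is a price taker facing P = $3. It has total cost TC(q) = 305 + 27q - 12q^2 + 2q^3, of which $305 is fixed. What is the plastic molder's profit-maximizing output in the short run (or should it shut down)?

Shut down

From TC, MC = TC'(q) = 27 - 24q + 6q^2 and AVC = VC/q = 27 - 12q + 2q^2.
AVC hits its minimum where MC = AVC, at q = 3, giving min AVC = 27 - 12·3 + 2·3^2 = $9.
Since P = $3 < min AVC = $9, price fails to cover variable cost at any output.
The firm minimizes its loss by shutting down and losing only its fixed cost of $305.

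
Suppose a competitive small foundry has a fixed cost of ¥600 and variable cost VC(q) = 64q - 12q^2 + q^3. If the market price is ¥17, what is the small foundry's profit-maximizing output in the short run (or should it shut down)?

From TC, MC = TC'(q) = 64 - 24q + 3q^2 and AVC = VC/q = 64 - 12q + q^2.
AVC is minimized where dAVC/dq = -12 + 2q = 0, at q = 6; min AVC = 64 - 12·6 + 6^2 = ¥28.
With P < min AVC (¥17 < ¥28), every unit sold adds to the loss.
Shutting down limits the loss to fixed cost, ¥600.

Shut down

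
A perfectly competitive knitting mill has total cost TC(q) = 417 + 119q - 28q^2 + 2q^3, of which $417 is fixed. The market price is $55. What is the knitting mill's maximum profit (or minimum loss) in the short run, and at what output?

AVC = 119 - 28q + 2q^2; min AVC = $21 at q = 7. Since P = $55 ≥ min AVC, the firm produces.
With MC = 119 - 56q + 6q^2, P = MC on the upward-sloping part at q* = 8.
TR = 55·8 = 440. TC = 417 + 184 = 601. Profit = 440 − 601 = -$161.
By producing, the firm covers all variable cost plus $256 of fixed cost; shutting down would lose the full $417.

Profit = -$161 at q = 8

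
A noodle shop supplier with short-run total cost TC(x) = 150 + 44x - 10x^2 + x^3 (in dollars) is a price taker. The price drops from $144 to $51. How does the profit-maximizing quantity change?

MC = 44 - 20x + 3x^2; the shutdown threshold is min AVC = $19 (at x = 5).
At P = $144 ≥ min AVC, set P = MC on the rising branch: x = 10.
At P = $51 ≥ min AVC, set P = MC: x = 7. The firm stays open but cuts output.

Output falls from 10 to 7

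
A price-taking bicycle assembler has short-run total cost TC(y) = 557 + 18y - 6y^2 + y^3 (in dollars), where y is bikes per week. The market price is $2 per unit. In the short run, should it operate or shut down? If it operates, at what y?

Shut down

Strip out fixed cost: VC = 18y - 6y^2 + y^3. Then AVC = 18 - 6y + y^2 and MC = 18 - 12y + 3y^2.
AVC hits its minimum where MC = AVC, at y = 3, giving min AVC = 18 - 6·3 + 3^2 = $9.
With P < min AVC ($2 < $9), every unit sold adds to the loss.
The firm minimizes its loss by shutting down and losing only its fixed cost of $557.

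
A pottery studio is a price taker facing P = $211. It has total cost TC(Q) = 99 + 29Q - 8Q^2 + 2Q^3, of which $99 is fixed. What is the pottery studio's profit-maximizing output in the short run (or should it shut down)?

Produce at Q = 7

From TC, MC = TC'(Q) = 29 - 16Q + 6Q^2 and AVC = VC/Q = 29 - 8Q + 2Q^2.
AVC hits its minimum where MC = AVC, at Q = 2, giving min AVC = 29 - 8·2 + 2·2^2 = $21.
Because $211 ≥ $21, revenue can cover variable cost; the firm operates.
P = MC gives -182 - 16Q + 6Q^2 = 0, with roots -13/3 and 7. Take the larger (rising MC): Q* = 7.
Check: AVC at Q = 7 is $71 ≤ P, so revenue covers variable cost.
Profit = P·Q − TC = 211·7 − 596 = $881.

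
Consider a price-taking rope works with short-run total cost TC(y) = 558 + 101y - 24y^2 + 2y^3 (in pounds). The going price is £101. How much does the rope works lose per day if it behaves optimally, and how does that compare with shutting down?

Profit = -£46 at y = 8

AVC = 101 - 24y + 2y^2 has its minimum £29 at y = 6; price £101 clears that bar, so the firm operates.
With MC = 101 - 48y + 6y^2, P = MC on the upward-sloping part at y* = 8.
TR = 101·8 = 808. TC = 558 + 296 = 854. Profit = 808 − 854 = -£46.
Shutting down would mean losing the fixed cost of £558, so operating at a loss of £46 is better by £512.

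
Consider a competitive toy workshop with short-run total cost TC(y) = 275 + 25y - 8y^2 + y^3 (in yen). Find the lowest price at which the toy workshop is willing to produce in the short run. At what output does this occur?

¥9 per unit, at y = 4

The shutdown price is the minimum of AVC. VC = 25y - 8y^2 + y^3, so AVC = 25 - 8y + y^2.
dAVC/dy = -8 + 2y = 0 gives y = 4. min AVC = 25 - 8·4 + 4^2 = 9.
For P < ¥9 the firm produces nothing.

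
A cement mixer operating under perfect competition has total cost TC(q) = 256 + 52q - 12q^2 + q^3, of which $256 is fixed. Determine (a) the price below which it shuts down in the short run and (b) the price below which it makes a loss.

Shutdown price = $16; break-even price = $52

AVC = 52 - 12q + q^2; minimized at q = 6, giving min AVC = $16. That is the shutdown price.
ATC = 256/q + 52 - 12q + q^2. Setting dATC/dq = −256/q^2 − 12 + 2q = 0 gives q = 8 (since 2·8^3 − 12·8^2 = 256).
min ATC = 256/8 + 52 − 12·8 + 8^2 = $52. That is the break-even price.
For $16 ≤ P < $52 the firm produces at a loss; below $16 it shuts down.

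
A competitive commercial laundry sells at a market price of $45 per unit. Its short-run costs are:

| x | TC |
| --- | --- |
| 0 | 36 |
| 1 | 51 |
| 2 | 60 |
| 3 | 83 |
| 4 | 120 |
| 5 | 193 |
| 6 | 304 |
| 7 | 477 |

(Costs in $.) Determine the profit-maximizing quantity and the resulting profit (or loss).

x = 4; profit = $60

Tabulate TR − TC: x=0: -36; x=1: -6; x=2: 30; x=3: 52; x=4: 60; x=5: 32; x=6: -34; x=7: -162.
Profit is maximized at x = 4. AVC there is 84/4 = $21 ≤ P, so producing beats shutting down (which would give -$36).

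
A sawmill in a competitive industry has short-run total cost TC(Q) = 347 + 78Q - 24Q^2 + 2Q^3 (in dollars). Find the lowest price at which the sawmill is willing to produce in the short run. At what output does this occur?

The shutdown price is the minimum of AVC. VC = 78Q - 24Q^2 + 2Q^3, so AVC = 78 - 24Q + 2Q^2.
At the minimum of AVC, MC = AVC. MC = 78 - 48Q + 6Q^2; setting MC = AVC gives 4Q^2 - 24Q = 0, so Q = 6. min AVC = 6.
The firm shuts down for any P below $6.

$6 per unit, at Q = 6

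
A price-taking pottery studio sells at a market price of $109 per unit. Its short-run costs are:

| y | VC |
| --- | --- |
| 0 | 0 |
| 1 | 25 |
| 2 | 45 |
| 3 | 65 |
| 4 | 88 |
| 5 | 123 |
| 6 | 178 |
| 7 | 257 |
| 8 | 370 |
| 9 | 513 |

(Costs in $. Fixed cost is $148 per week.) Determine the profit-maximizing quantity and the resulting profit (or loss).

Profit at each row (π = 109y − TC): y=0: -148; y=1: -64; y=2: 25; y=3: 114; y=4: 200; y=5: 274; y=6: 328; y=7: 358; y=8: 354; y=9: 320.
Profit is maximized at y = 7. AVC there is 257/7 = $36.71 ≤ P, so producing beats shutting down (which would give -$148).

y = 7; profit = $358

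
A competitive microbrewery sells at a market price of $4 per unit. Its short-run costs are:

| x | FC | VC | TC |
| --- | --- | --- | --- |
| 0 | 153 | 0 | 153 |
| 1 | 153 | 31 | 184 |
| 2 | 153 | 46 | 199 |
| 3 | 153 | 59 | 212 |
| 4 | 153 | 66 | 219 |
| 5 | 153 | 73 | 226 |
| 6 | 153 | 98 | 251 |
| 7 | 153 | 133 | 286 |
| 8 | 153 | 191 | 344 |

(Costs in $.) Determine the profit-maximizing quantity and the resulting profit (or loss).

Compute π = P·x − TC at each output: x=0: -153; x=1: -180; x=2: -191; x=3: -200; x=4: -203; x=5: -206; x=6: -227; x=7: -258; x=8: -312.
Profit is highest at x = 0. Equivalently, the lowest AVC in the table is 73/5 ≈ $14.60 at x = 5, and P = $4 falls below it — price never covers variable cost, so the firm shuts down and loses only its fixed cost.

x = 0 (shut down); profit = -$153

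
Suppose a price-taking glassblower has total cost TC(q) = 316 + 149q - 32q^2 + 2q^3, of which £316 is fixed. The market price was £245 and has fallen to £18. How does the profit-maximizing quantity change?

Output falls from 12 to 0 (the firm shuts down)

AVC = 149 - 32q + 2q^2, minimized at q = 8 where min AVC = £21. MC = 149 - 64q + 6q^2.
At P = £245 ≥ min AVC, set P = MC on the rising branch: q = 12.
At P = £18 < min AVC = £21, price no longer covers variable cost at any output, so the firm shuts down: q = 0.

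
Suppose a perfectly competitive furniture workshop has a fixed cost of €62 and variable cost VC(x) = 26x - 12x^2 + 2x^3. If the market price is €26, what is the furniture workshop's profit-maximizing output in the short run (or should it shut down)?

Produce at x = 4

Variable cost is VC = 26x - 12x^2 + 2x^3, so AVC = VC/x = 26 - 12x + 2x^2 and MC = dTC/dx = 26 - 24x + 6x^2.
AVC is minimized where dAVC/dx = -12 + 4x = 0, at x = 3; min AVC = 26 - 12·3 + 2·3^2 = €8.
Because €26 ≥ €8, revenue can cover variable cost; the firm operates.
P = MC gives -24x + 6x^2 = 0, with roots 0 and 4. Take the larger (rising MC): x* = 4.
Check: AVC at x = 4 is €10 ≤ P, so revenue covers variable cost.
Profit = P·x − TC = 26·4 − 102 = €2.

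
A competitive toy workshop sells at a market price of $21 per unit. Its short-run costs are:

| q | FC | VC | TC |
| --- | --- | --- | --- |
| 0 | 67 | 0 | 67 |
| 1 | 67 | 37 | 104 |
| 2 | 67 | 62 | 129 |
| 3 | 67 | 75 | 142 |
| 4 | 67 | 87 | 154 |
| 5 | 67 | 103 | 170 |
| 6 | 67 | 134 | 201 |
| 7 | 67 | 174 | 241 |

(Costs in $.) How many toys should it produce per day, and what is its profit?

q = 5; profit = -$65

Compute π = P·q − TC at each output: q=0: -67; q=1: -83; q=2: -87; q=3: -79; q=4: -70; q=5: -65; q=6: -75; q=7: -94.
Profit is maximized at q = 5. AVC there is 103/5 = $20.60 ≤ P, so producing beats shutting down (which would give -$67).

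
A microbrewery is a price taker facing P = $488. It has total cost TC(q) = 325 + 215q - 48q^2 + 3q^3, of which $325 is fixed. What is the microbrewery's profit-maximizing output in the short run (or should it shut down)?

Strip out fixed cost: VC = 215q - 48q^2 + 3q^3. Then AVC = 215 - 48q + 3q^2 and MC = 215 - 96q + 9q^2.
The AVC parabola has its vertex at q = 48/6 = 8, where AVC = 215 - 48·8 + 3·8^2 = $23.
Since P = $488 ≥ min AVC = $23, price covers variable cost and the firm should produce.
P = MC gives -273 - 96q + 9q^2 = 0, with roots -7/3 and 13. Take the larger (rising MC): q* = 13.
Check: AVC at q = 13 is $98 ≤ P, so revenue covers variable cost.
Profit = P·q − TC = 488·13 − 1599 = $4745.

Produce at q = 13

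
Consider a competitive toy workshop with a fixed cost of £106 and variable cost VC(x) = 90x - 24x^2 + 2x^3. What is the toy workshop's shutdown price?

The firm shuts down when price falls below the minimum of average variable cost. AVC = VC/x = 90 - 24x + 2x^2.
dAVC/dx = -24 + 4x = 0 gives x = 6. min AVC = 90 - 24·6 + 2·6^2 = 18.
So the shutdown price is £18.

£18 per unit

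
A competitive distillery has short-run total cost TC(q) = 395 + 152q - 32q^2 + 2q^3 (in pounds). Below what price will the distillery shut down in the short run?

Short-run supply begins at min AVC. From VC = 152q - 32q^2 + 2q^3, AVC = 152 - 32q + 2q^2.
At the minimum of AVC, MC = AVC. MC = 152 - 64q + 6q^2; setting MC = AVC gives 4q^2 - 32q = 0, so q = 8. min AVC = 24.
For P < £24 the firm produces nothing.

£24 per unit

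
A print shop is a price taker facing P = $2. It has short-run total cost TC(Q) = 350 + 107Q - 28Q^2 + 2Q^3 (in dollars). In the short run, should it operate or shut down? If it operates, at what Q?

From TC, MC = TC'(Q) = 107 - 56Q + 6Q^2 and AVC = VC/Q = 107 - 28Q + 2Q^2.
AVC is minimized where dAVC/dQ = -28 + 4Q = 0, at Q = 7; min AVC = 107 - 28·7 + 2·7^2 = $9.
Since P = $2 < min AVC = $9, price fails to cover variable cost at any output.
The firm minimizes its loss by shutting down and losing only its fixed cost of $350.

Shut down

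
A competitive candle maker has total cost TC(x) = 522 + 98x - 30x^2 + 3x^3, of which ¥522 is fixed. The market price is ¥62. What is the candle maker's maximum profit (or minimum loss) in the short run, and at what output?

AVC = 98 - 30x + 3x^2; min AVC = ¥23 at x = 5. Since P = ¥62 ≥ min AVC, the firm produces.
MC = 98 - 60x + 9x^2. Setting P = MC and taking the root on the rising branch gives x* = 6.
TR = 62·6 = 372. TC = 522 + 156 = 678. Profit = 372 − 678 = -¥306.
By producing, the firm covers all variable cost plus ¥216 of fixed cost; shutting down would lose the full ¥522.

Profit = -¥306 at x = 6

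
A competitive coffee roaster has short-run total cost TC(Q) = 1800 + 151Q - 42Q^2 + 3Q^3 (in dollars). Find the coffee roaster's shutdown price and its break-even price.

Shutdown price = $4; break-even price = $211

Shutdown price = min AVC. AVC = 151 - 42Q + 3Q^2, with vertex at Q = 7 and minimum $4.
ATC = 1800/Q + 151 - 42Q + 3Q^2. Setting dATC/dQ = −1800/Q^2 − 42 + 6Q = 0 gives Q = 10 (since 6·10^3 − 42·10^2 = 1800).
min ATC = 1800/10 + 151 − 42·10 + 3·10^2 = $211. That is the break-even price.
For $4 ≤ P < $211 the firm produces at a loss; below $4 it shuts down.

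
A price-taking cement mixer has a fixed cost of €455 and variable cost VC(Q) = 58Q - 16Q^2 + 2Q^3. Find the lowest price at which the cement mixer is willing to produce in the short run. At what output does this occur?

€26 per unit, at Q = 4

The firm shuts down when price falls below the minimum of average variable cost. AVC = VC/Q = 58 - 16Q + 2Q^2.
dAVC/dQ = -16 + 4Q = 0 gives Q = 4. min AVC = 58 - 16·4 + 2·4^2 = 26.
The firm shuts down for any P below €26.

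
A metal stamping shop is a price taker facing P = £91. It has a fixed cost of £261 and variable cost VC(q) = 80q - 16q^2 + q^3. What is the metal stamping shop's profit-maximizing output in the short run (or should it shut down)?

Strip out fixed cost: VC = 80q - 16q^2 + q^3. Then AVC = 80 - 16q + q^2 and MC = 80 - 32q + 3q^2.
AVC hits its minimum where MC = AVC, at q = 8, giving min AVC = 80 - 16·8 + 8^2 = £16.
Because £91 ≥ £16, revenue can cover variable cost; the firm operates.
Solving P = MC: -11 - 32q + 3q^2 = 0 ⇒ q = -1/3 or 11. On the upward-sloping branch, q* = 11.
Check: AVC at q = 11 is £25 ≤ P, so revenue covers variable cost.
Profit = P·q − TC = 91·11 − 536 = £465.

Produce at q = 11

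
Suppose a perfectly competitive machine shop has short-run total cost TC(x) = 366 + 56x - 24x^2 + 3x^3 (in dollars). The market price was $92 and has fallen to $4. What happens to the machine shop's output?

AVC = 56 - 24x + 3x^2, minimized at x = 4 where min AVC = $8. MC = 56 - 48x + 9x^2.
At P = $92 ≥ min AVC, set P = MC on the rising branch: x = 6.
At P = $4 < min AVC = $8, price no longer covers variable cost at any output, so the firm shuts down: x = 0.

Output falls from 6 to 0 (the firm shuts down)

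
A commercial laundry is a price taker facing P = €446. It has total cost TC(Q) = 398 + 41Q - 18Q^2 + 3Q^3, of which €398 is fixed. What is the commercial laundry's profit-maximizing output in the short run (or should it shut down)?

From TC, MC = TC'(Q) = 41 - 36Q + 9Q^2 and AVC = VC/Q = 41 - 18Q + 3Q^2.
AVC hits its minimum where MC = AVC, at Q = 3, giving min AVC = 41 - 18·3 + 3·3^2 = €14.
Because €446 ≥ €14, revenue can cover variable cost; the firm operates.
P = MC gives -405 - 36Q + 9Q^2 = 0, with roots -5 and 9. Take the larger (rising MC): Q* = 9.
Check: AVC at Q = 9 is €122 ≤ P, so revenue covers variable cost.
Profit = P·Q − TC = 446·9 − 1496 = €2518.

Produce at Q = 9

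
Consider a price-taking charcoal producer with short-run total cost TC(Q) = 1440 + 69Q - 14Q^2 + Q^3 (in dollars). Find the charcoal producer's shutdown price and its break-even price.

Shutdown price = $20; break-even price = $165

Shutdown price = min AVC. AVC = 69 - 14Q + Q^2, with vertex at Q = 7 and minimum $20.
ATC = 1440/Q + 69 - 14Q + Q^2. Setting dATC/dQ = −1440/Q^2 − 14 + 2Q = 0 gives Q = 12 (since 2·12^3 − 14·12^2 = 1440).
min ATC = 1440/12 + 69 − 14·12 + 12^2 = $165. That is the break-even price.
Between these two prices the firm operates at a loss; above $165 it earns a profit.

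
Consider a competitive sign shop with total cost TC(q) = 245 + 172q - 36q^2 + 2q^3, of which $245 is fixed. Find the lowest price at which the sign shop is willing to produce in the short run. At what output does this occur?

$10 per unit, at q = 9

The shutdown price is the minimum of AVC. VC = 172q - 36q^2 + 2q^3, so AVC = 172 - 36q + 2q^2.
dAVC/dq = -36 + 4q = 0 gives q = 9. min AVC = 172 - 36·9 + 2·9^2 = 10.
The firm shuts down for any P below $10.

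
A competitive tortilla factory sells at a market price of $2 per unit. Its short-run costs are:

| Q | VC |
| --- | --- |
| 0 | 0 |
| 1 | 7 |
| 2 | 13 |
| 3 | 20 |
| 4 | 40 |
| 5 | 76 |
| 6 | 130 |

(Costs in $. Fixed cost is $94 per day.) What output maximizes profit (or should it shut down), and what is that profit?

Compute π = P·Q − TC at each output: Q=0: -94; Q=1: -99; Q=2: -103; Q=3: -108; Q=4: -126; Q=5: -160; Q=6: -212.
Profit is highest at Q = 0. Equivalently, the lowest AVC in the table is 13/2 ≈ $6.50 at Q = 2, and P = $2 falls below it — price never covers variable cost, so the firm shuts down and loses only its fixed cost.

Q = 0 (shut down); profit = -$94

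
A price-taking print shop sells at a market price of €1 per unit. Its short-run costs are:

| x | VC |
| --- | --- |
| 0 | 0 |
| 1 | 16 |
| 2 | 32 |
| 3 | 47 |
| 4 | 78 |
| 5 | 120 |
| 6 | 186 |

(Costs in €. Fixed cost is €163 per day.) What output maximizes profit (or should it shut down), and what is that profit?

x = 0 (shut down); profit = -€163

Profit at each row (π = 1x − TC): x=0: -163; x=1: -178; x=2: -193; x=3: -207; x=4: -237; x=5: -278; x=6: -343.
Profit is highest at x = 0. Equivalently, the lowest AVC in the table is 47/3 ≈ €15.67 at x = 3, and P = €1 falls below it — price never covers variable cost, so the firm shuts down and loses only its fixed cost.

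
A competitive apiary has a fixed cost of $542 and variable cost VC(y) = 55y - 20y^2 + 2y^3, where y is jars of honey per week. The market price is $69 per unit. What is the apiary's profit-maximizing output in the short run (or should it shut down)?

Produce at y = 7

Strip out fixed cost: VC = 55y - 20y^2 + 2y^3. Then AVC = 55 - 20y + 2y^2 and MC = 55 - 40y + 6y^2.
AVC hits its minimum where MC = AVC, at y = 5, giving min AVC = 55 - 20·5 + 2·5^2 = $5.
P = $69 exceeds min AVC = $5, so the firm stays open.
Set P = MC: 69 = 55 - 40y + 6y^2 → -14 - 40y + 6y^2 = 0. The roots are y = -1/3 and y = 7; the profit-maximizing output is on the rising part of MC, so y* = 7.
Check: AVC at y = 7 is $13 ≤ P, so revenue covers variable cost.
Profit = P·y − TC = 69·7 − 633 = -$150, a loss, but smaller than the $542 fixed cost the firm would lose by shutting down.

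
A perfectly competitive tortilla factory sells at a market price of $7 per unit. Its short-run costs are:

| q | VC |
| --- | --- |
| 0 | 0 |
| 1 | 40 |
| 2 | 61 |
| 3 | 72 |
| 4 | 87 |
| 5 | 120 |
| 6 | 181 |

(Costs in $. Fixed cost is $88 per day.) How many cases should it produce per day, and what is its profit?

Tabulate TR − TC: q=0: -88; q=1: -121; q=2: -135; q=3: -139; q=4: -147; q=5: -173; q=6: -227.
Profit is highest at q = 0. Equivalently, the lowest AVC in the table is 87/4 ≈ $21.75 at q = 4, and P = $7 falls below it — price never covers variable cost, so the firm shuts down and loses only its fixed cost.

q = 0 (shut down); profit = -$88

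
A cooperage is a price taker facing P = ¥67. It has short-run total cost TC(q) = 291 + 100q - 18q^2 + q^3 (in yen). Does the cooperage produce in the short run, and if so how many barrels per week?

From TC, MC = TC'(q) = 100 - 36q + 3q^2 and AVC = VC/q = 100 - 18q + q^2.
AVC is minimized where dAVC/dq = -18 + 2q = 0, at q = 9; min AVC = 100 - 18·9 + 9^2 = ¥19.
Since P = ¥67 ≥ min AVC = ¥19, price covers variable cost and the firm should produce.
Solving P = MC: 33 - 36q + 3q^2 = 0 ⇒ q = 1 or 11. On the upward-sloping branch, q* = 11.
Check: AVC at q = 11 is ¥23 ≤ P, so revenue covers variable cost.
Profit = P·q − TC = 67·11 − 544 = ¥193.

Produce at q = 11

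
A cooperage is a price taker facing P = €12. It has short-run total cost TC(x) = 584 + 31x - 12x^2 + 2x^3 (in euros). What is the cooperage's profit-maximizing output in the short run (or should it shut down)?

Shut down

Variable cost is VC = 31x - 12x^2 + 2x^3, so AVC = VC/x = 31 - 12x + 2x^2 and MC = dTC/dx = 31 - 24x + 6x^2.
AVC is minimized where dAVC/dx = -12 + 4x = 0, at x = 3; min AVC = 31 - 12·3 + 2·3^2 = €13.
Since P = €12 < min AVC = €13, price fails to cover variable cost at any output.
Best response: produce nothing and absorb the €584 fixed cost.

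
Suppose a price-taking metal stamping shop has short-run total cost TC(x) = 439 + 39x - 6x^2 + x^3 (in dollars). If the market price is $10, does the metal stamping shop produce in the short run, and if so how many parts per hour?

Shut down

Strip out fixed cost: VC = 39x - 6x^2 + x^3. Then AVC = 39 - 6x + x^2 and MC = 39 - 12x + 3x^2.
AVC is minimized where dAVC/dx = -6 + 2x = 0, at x = 3; min AVC = 39 - 6·3 + 3^2 = $30.
P = $10 lies below min AVC = $30; no output level covers variable cost.
Shutting down limits the loss to fixed cost, $439.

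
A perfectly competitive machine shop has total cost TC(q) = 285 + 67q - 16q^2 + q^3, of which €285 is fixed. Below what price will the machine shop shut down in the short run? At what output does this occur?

The firm shuts down when price falls below the minimum of average variable cost. AVC = VC/q = 67 - 16q + q^2.
At the minimum of AVC, MC = AVC. MC = 67 - 32q + 3q^2; setting MC = AVC gives 2q^2 - 16q = 0, so q = 8. min AVC = 3.
For P < €3 the firm produces nothing.

€3 per unit, at q = 8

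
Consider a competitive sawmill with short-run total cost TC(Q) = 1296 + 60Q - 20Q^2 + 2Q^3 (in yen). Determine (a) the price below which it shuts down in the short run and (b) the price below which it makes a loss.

Shutdown price = min AVC. AVC = 60 - 20Q + 2Q^2, with vertex at Q = 5 and minimum ¥10.
ATC = 1296/Q + 60 - 20Q + 2Q^2. Setting dATC/dQ = −1296/Q^2 − 20 + 4Q = 0 gives Q = 9 (since 4·9^3 − 20·9^2 = 1296).
min ATC = 1296/9 + 60 − 20·9 + 2·9^2 = ¥186. That is the break-even price.
Between these two prices the firm operates at a loss; above ¥186 it earns a profit.

Shutdown price = ¥10; break-even price = ¥186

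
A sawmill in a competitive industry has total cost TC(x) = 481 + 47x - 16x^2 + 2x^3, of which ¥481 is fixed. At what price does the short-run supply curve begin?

Short-run supply begins at min AVC. From VC = 47x - 16x^2 + 2x^3, AVC = 47 - 16x + 2x^2.
At the minimum of AVC, MC = AVC. MC = 47 - 32x + 6x^2; setting MC = AVC gives 4x^2 - 16x = 0, so x = 4. min AVC = 15.
So the shutdown price is ¥15.

¥15 per unit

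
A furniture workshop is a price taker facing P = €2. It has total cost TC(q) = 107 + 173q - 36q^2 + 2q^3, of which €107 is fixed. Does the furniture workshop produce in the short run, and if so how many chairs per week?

Shut down

Variable cost is VC = 173q - 36q^2 + 2q^3, so AVC = VC/q = 173 - 36q + 2q^2 and MC = dTC/dq = 173 - 72q + 6q^2.
AVC is minimized where dAVC/dq = -36 + 4q = 0, at q = 9; min AVC = 173 - 36·9 + 2·9^2 = €11.
Since P = €2 < min AVC = €11, price fails to cover variable cost at any output.
Best response: produce nothing and absorb the €107 fixed cost.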